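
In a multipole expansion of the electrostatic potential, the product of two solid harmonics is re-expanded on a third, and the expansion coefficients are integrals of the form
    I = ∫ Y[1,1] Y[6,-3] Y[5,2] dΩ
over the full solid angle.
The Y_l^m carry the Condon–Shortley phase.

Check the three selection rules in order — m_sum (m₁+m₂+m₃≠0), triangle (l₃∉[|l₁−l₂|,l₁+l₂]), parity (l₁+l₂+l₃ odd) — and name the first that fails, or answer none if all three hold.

none

m₁+m₂+m₃ = 1 − 3 + 2 = 0  ✓
triangle: |1−6|=5 ≤ l₃=5 ≤ 1+6=7  ✓
parity: l₁+l₂+l₃ = 12 is even  ✓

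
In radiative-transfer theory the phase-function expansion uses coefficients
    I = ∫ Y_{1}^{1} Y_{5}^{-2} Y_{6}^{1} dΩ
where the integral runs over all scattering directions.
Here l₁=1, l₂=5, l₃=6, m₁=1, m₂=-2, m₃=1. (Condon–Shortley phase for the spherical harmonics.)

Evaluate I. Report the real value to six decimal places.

-0.129207

Rules hold: Σm=0, L=12 even, 4≤6≤6.
N = 3·11·13 = 429
Δ = 0!·2!·10!/13! = 1/858
Racah Σ t=0..0: t=0:+1/14400 = 1/14400
⇒ 3j(1 5 6; 0 0 0)² = 6/143, sgn +1
Racah Σ t=0..0: t=0:+1/60480 = 1/60480
⇒ 3j(1 5 6; 1 -2 1)² = 5/429, sgn -1
4πI² = N·(3j₀)²·(3jₘ)² = 30/143
I = -1·√(0.20979/4π) = -0.12920749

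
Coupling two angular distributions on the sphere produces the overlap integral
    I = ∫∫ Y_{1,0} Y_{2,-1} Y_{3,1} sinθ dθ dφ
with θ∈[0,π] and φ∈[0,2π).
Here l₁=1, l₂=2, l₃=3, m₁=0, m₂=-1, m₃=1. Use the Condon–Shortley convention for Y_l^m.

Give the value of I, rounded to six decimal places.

Checks pass: Σm=0; 6 even; l₃=3∈[1,3].
(2·1+1)(2·2+1)(2·3+1) = 105
Δ: 0! 2! 4! / 7! → 1/105
sum: t=0:+1/4 = 1/4
3j²(1 2 3; 0 0 0) = Δ·Π!·Σ² = 3/35  (sign -1)
sum: t=0:+1/6 = 1/6
3j²(1 2 3; 0 -1 1) = Δ·Π!·Σ² = 8/105  (sign +1)
combine: 4πI² = 105·3/35·8/105 = 24/35
take √, sign -1: I = -0.23359668

-0.233597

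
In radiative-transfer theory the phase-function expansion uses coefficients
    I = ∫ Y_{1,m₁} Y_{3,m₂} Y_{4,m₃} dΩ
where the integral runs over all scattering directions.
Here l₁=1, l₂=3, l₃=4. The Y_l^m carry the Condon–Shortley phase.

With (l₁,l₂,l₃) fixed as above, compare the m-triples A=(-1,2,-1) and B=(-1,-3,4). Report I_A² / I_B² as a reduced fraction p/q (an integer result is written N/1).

3/28

l's match ⇒ only the (l;m) 3-j factors differ between A and B.
A: triangle coeff Δ(1,3,4) = 1/252; Σ_t [0,0]: t=0:+1/240 = 1/240; (3j)²=1/84 [(1 3 4; -1 2 -1)], sign=-1
B: triangle coeff Δ(1,3,4) = 1/252; Σ_t [0,0]: t=0:+1/1440 = 1/1440; (3j)²=1/9 [(1 3 4; -1 -3 4)], sign=+1
I_A²/I_B² = (1/84)/(1/9) = 3/28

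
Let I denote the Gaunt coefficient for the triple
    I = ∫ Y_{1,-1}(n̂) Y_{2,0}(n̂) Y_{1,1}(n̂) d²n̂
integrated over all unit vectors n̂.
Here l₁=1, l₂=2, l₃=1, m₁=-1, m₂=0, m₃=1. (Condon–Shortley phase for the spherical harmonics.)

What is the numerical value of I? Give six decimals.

m-sum 0 ✓  L=4 even ✓  1≤1≤3 ✓
Π(2lᵢ+1) = 3×5×3 = 45
triangle coeff Δ(1,2,1) = 1/30
Σ_t [1,1]: t=1:−1/1 = -1/1
(3j)²=2/15 [(1 2 1; 0 0 0)], sign=+1
Σ_t [2,2]: t=2:+1/4 = 1/4
(3j)²=1/30 [(1 2 1; -1 0 1)], sign=+1
⇒ 4πI² = 1/5
I = (+1)√(1/5/(4π)) = 0.12615663

0.126157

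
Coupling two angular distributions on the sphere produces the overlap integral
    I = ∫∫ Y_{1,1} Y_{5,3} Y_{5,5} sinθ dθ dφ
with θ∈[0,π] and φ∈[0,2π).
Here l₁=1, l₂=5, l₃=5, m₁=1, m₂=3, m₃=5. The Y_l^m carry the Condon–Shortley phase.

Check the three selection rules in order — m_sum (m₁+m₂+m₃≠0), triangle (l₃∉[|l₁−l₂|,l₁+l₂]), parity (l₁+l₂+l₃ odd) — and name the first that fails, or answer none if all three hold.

m₁+m₂+m₃ = 1 + 3 + 5 = 9  ✗
triangle: |1−5|=4 ≤ l₃=5 ≤ 1+5=6
parity: l₁+l₂+l₃ = 11 is odd

m_sum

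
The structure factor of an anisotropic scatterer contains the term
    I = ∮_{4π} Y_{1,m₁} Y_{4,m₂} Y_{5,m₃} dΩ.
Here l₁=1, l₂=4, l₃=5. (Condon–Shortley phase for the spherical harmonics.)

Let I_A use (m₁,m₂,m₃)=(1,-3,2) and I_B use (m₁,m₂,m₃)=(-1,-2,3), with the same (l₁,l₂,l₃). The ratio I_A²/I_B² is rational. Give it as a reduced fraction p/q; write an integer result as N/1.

3/28

Shared (l₁,l₂,l₃)=(1,4,5): N and (l;000)² cancel in I_A²/I_B².
A: Δ = 0!·2!·8!/11! = 1/495; Racah Σ t=0..0: t=0:+1/10080 = 1/10080; ⇒ 3j(1 4 5; 1 -3 2)² = 1/165, sgn -1
B: Δ = 0!·2!·8!/11! = 1/495; Racah Σ t=0..0: t=0:+1/2880 = 1/2880; ⇒ 3j(1 4 5; -1 -2 3)² = 28/495, sgn +1
I_A²/I_B² = (1/165)/(28/495) = 3/28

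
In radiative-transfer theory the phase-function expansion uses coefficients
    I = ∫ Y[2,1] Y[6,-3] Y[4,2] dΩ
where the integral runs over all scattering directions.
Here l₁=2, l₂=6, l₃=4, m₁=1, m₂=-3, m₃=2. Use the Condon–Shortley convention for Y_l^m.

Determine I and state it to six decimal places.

-0.252474

Checks pass: Σm=0; 12 even; l₃=4∈[4,8].
(2·2+1)(2·6+1)(2·4+1) = 585
Δ: 4! 0! 8! / 13! → 1/6435
sum: t=2:+1/2304 = 1/2304
3j²(2 6 4; 0 0 0) = Δ·Π!·Σ² = 5/143  (sign +1)
sum: t=1:−1/8640 = -1/8640
3j²(2 6 4; 1 -3 2) = Δ·Π!·Σ² = 28/715  (sign -1)
combine: 4πI² = 585·5/143·28/715 = 1260/1573
take √, sign -1: I = -0.25247360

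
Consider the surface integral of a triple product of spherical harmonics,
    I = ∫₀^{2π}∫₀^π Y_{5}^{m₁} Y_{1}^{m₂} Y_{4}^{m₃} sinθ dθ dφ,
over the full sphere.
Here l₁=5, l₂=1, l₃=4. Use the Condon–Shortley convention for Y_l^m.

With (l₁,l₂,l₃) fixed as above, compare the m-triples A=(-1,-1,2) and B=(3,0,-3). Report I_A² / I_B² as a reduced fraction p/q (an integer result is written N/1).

Same 5,1,4: normalisation and zero-m 3j drop out of the ratio.
A: Δ: 2! 8! 0! / 11! → 1/495; sum: t=0:+1/2880 = 1/2880; 3j²(5 1 4; -1 -1 2) = Δ·Π!·Σ² = 2/165  (sign +1)
B: Δ: 2! 8! 0! / 11! → 1/495; sum: t=1:−1/5040 = -1/5040; 3j²(5 1 4; 3 0 -3) = Δ·Π!·Σ² = 16/495  (sign +1)
I_A²/I_B² = (2/165)/(16/495) = 3/8

3/8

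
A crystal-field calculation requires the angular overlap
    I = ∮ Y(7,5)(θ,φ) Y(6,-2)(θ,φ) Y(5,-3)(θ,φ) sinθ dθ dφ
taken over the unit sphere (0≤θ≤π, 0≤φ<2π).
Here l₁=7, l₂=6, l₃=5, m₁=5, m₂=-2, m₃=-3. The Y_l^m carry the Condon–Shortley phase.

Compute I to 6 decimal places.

Rules hold: Σm=0, L=18 even, 1≤5≤13.
N = 15·13·11 = 2145
Δ = 8!·6!·4!/19! = 1/174594420
Racah Σ t=2..6: t=2:+1/4147200 t=3:−1/207360 t=4:+1/82944 t=5:−1/207360 t=6:+1/4147200 = 1/345600
⇒ 3j(7 6 5; 0 0 0)² = 420/46189, sgn -1
Racah Σ t=0..2: t=0:+1/46448640 t=1:−1/3628800 t=2:+1/4147200 = -1/77414400
⇒ 3j(7 6 5; 5 -2 -3)² = 3/41990, sgn -1
4πI² = N·(3j₀)²·(3jₘ)² = 1890/1356277
I = +1·√(0.00139352/4π) = 0.01053057

0.010531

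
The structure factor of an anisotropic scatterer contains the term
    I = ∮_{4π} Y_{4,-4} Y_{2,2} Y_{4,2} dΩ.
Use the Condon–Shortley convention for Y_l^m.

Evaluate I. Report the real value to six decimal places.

Rules hold: Σm=0, L=10 even, 2≤4≤6.
N = 9·5·9 = 405
Δ = 2!·6!·2!/11! = 1/13860
Racah Σ t=0..2: t=0:+1/192 t=1:−1/36 t=2:+1/192 = -5/288
⇒ 3j(4 2 4; 0 0 0)² = 20/693, sgn -1
Racah Σ t=2..2: t=2:+1/2880 = 1/2880
⇒ 3j(4 2 4; -4 2 2)² = 2/165, sgn +1
4πI² = N·(3j₀)²·(3jₘ)² = 120/847
I = -1·√(0.141677/4π) = -0.10618031

-0.106180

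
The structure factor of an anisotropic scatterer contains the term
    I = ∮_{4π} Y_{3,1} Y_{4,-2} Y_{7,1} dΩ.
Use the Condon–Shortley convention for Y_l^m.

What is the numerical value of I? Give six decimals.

-0.138088

m-sum 0 ✓  L=14 even ✓  1≤7≤7 ✓
Π(2lᵢ+1) = 7×9×15 = 945
triangle coeff Δ(3,4,7) = 1/45045
Σ_t [0,0]: t=0:+1/20736 = 1/20736
(3j)²=35/1287 [(3 4 7; 0 0 0)], sign=-1
Σ_t [0,0]: t=0:+1/69120 = 1/69120
(3j)²=4/429 [(3 4 7; 1 -2 1)], sign=+1
⇒ 4πI² = 4900/20449
I = (-1)√(4900/20449/(4π)) = -0.13808836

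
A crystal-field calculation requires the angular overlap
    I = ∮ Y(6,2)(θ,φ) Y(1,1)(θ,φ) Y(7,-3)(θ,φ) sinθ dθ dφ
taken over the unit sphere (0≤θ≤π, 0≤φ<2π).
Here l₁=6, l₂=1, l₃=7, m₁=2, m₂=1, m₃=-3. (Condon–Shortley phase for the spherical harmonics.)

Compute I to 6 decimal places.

m-sum 0 ✓  L=14 even ✓  5≤7≤7 ✓
Π(2lᵢ+1) = 13×3×15 = 585
triangle coeff Δ(6,1,7) = 1/1365
Σ_t [0,0]: t=0:+1/518400 = 1/518400
(3j)²=7/195 [(6 1 7; 0 0 0)], sign=-1
Σ_t [0,0]: t=0:+1/1935360 = 1/1935360
(3j)²=3/91 [(6 1 7; 2 1 -3)], sign=+1
⇒ 4πI² = 9/13
I = (-1)√(9/13/(4π)) = -0.23471705

-0.234717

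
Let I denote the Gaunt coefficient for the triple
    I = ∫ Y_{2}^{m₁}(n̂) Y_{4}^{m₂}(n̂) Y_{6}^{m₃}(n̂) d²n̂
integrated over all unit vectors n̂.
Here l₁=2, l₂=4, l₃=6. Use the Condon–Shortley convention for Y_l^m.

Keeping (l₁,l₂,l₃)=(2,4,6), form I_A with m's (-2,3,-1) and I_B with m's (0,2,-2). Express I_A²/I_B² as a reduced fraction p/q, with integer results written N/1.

5/168

Same 2,4,6: normalisation and zero-m 3j drop out of the ratio.
A: Δ: 0! 4! 8! / 13! → 1/6435; sum: t=0:+1/120960 = 1/120960; 3j²(2 4 6; -2 3 -1) = Δ·Π!·Σ² = 1/1287  (sign -1)
B: Δ: 0! 4! 8! / 13! → 1/6435; sum: t=0:+1/5760 = 1/5760; 3j²(2 4 6; 0 2 -2) = Δ·Π!·Σ² = 56/2145  (sign +1)
I_A²/I_B² = (1/1287)/(56/2145) = 5/168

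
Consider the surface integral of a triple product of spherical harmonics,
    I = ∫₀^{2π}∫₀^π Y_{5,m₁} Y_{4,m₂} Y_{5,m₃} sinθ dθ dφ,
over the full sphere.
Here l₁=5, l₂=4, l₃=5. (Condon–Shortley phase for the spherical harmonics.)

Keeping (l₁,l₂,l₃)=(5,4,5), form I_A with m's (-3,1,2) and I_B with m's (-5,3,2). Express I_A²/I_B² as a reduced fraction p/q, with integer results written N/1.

l's match ⇒ only the (l;m) 3-j factors differ between A and B.
A: triangle coeff Δ(5,4,5) = 1/3153150; Σ_t [2,4]: t=2:+1/17280 t=3:−1/2880 t=4:+1/6912 = -1/6912; (3j)²=5/429 [(5 4 5; -3 1 2)], sign=+1
B: triangle coeff Δ(5,4,5) = 1/3153150; Σ_t [4,4]: t=4:+1/103680 = 1/103680; (3j)²=7/429 [(5 4 5; -5 3 2)], sign=-1
I_A²/I_B² = (5/429)/(7/429) = 5/7

5/7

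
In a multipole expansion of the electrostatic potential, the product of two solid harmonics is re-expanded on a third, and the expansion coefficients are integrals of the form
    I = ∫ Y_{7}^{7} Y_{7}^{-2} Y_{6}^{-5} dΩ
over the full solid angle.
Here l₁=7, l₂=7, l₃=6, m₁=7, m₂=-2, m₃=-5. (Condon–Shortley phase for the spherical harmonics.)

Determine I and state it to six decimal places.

-0.092634

Checks pass: Σm=0; 20 even; l₃=6∈[0,14].
(2·7+1)(2·7+1)(2·6+1) = 2925
Δ: 8! 6! 6! / 21! → 1/2444321880
sum: t=1:−1/2612736000 t=2:+1/20736000 t=3:−1/1658880 t=4:+1/746496 t=5:−1/1658880 t=6:+1/20736000 t=7:−1/2612736000 = 1/4354560
3j²(7 7 6; 0 0 0) = Δ·Π!·Σ² = 1000/138567  (sign +1)
sum: t=0:+1/3483648000 = 1/3483648000
3j²(7 7 6; 7 -2 -5) = Δ·Π!·Σ² = 33/6460  (sign -1)
combine: 4πI² = 2925·1000/138567·33/6460 = 11250/104329
take √, sign -1: I = -0.09263366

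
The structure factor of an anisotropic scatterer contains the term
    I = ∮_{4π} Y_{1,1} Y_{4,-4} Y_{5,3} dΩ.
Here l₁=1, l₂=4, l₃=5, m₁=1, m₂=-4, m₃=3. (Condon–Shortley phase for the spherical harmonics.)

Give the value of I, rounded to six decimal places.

-0.049106

m-sum 0 ✓  L=10 even ✓  3≤5≤5 ✓
Π(2lᵢ+1) = 3×9×11 = 297
triangle coeff Δ(1,4,5) = 1/495
Σ_t [0,0]: t=0:+1/576 = 1/576
(3j)²=5/99 [(1 4 5; 0 0 0)], sign=-1
Σ_t [0,0]: t=0:+1/80640 = 1/80640
(3j)²=1/495 [(1 4 5; 1 -4 3)], sign=+1
⇒ 4πI² = 1/33
I = (-1)√(1/33/(4π)) = -0.04910640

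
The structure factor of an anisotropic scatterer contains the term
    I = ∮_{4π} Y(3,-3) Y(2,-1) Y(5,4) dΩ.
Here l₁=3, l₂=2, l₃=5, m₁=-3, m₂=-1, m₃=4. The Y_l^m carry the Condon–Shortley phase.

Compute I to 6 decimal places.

0.219610

Checks pass: Σm=0; 10 even; l₃=5∈[1,5].
(2·3+1)(2·2+1)(2·5+1) = 385
Δ: 0! 6! 4! / 11! → 1/2310
sum: t=0:+1/144 = 1/144
3j²(3 2 5; 0 0 0) = Δ·Π!·Σ² = 10/231  (sign -1)
sum: t=0:+1/4320 = 1/4320
3j²(3 2 5; -3 -1 4) = Δ·Π!·Σ² = 2/55  (sign -1)
combine: 4πI² = 385·10/231·2/55 = 20/33
take √, sign +1: I = 0.21961050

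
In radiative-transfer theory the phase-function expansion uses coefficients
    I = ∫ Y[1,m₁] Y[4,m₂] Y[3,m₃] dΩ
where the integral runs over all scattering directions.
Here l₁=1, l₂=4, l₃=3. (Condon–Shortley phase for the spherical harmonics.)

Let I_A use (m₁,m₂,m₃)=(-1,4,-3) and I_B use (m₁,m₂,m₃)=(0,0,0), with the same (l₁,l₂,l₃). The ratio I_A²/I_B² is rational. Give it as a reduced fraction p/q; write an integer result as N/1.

7/4

l's match ⇒ only the (l;m) 3-j factors differ between A and B.
A: triangle coeff Δ(1,4,3) = 1/252; Σ_t [2,2]: t=2:+1/1440 = 1/1440; (3j)²=1/9 [(1 4 3; -1 4 -3)], sign=+1
B: triangle coeff Δ(1,4,3) = 1/252; Σ_t [1,1]: t=1:−1/36 = -1/36; (3j)²=4/63 [(1 4 3; 0 0 0)], sign=+1
I_A²/I_B² = (1/9)/(4/63) = 7/4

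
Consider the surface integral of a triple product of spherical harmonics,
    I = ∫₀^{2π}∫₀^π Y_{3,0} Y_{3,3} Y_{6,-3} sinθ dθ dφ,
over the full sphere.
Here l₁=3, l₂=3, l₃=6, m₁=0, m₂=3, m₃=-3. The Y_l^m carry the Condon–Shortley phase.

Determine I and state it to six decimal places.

-0.108647

Rules hold: Σm=0, L=12 even, 0≤6≤6.
N = 7·7·13 = 637
Δ = 0!·6!·6!/13! = 1/12012
Racah Σ t=0..0: t=0:+1/1296 = 1/1296
⇒ 3j(3 3 6; 0 0 0)² = 100/3003, sgn +1
Racah Σ t=0..0: t=0:+1/25920 = 1/25920
⇒ 3j(3 3 6; 0 3 -3)² = 1/143, sgn -1
4πI² = N·(3j₀)²·(3jₘ)² = 700/4719
I = -1·√(0.148337/4π) = -0.10864734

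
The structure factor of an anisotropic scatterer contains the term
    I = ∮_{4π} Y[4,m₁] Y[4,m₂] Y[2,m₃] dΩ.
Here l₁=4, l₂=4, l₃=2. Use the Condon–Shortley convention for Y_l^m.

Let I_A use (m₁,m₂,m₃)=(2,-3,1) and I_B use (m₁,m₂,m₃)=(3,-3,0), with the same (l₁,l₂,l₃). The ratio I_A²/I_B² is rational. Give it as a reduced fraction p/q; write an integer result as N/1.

75/7

l's match ⇒ only the (l;m) 3-j factors differ between A and B.
A: triangle coeff Δ(4,4,2) = 1/13860; Σ_t [0,1]: t=0:+1/1440 t=1:−1/240 = -1/288; (3j)²=5/132 [(4 4 2; 2 -3 1)], sign=+1
B: triangle coeff Δ(4,4,2) = 1/13860; Σ_t [0,1]: t=0:+1/720 t=1:−1/480 = -1/1440; (3j)²=7/1980 [(4 4 2; 3 -3 0)], sign=-1
I_A²/I_B² = (5/132)/(7/1980) = 75/7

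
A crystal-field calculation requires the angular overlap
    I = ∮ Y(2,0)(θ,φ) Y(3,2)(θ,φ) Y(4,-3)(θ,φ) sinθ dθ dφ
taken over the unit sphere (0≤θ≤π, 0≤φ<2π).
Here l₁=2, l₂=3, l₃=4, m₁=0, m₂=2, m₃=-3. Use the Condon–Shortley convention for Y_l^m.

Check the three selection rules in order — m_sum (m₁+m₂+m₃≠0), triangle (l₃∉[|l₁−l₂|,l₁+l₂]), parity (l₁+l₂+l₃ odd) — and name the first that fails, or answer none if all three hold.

azimuthal sum: 0 + 2 − 3 = -1  ✗
1 ≤ 4 ≤ 5 (triangle on l)
L = 2 + 3 + 4 = 9 (odd)

m_sum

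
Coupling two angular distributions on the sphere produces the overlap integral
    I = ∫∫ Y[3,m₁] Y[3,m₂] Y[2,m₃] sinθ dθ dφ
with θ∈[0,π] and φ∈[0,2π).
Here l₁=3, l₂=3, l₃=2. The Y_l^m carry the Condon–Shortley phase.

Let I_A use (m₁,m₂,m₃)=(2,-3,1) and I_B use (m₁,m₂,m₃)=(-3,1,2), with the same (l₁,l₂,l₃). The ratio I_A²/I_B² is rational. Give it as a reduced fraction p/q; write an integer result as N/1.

Shared (l₁,l₂,l₃)=(3,3,2): N and (l;000)² cancel in I_A²/I_B².
A: Δ = 4!·2!·2!/9! = 1/3780; Racah Σ t=0..0: t=0:+1/48 = 1/48; ⇒ 3j(3 3 2; 2 -3 1)² = 5/84, sgn -1
B: Δ = 4!·2!·2!/9! = 1/3780; Racah Σ t=4..4: t=4:+1/96 = 1/96; ⇒ 3j(3 3 2; -3 1 2)² = 1/42, sgn +1
I_A²/I_B² = (5/84)/(1/42) = 5/2

5/2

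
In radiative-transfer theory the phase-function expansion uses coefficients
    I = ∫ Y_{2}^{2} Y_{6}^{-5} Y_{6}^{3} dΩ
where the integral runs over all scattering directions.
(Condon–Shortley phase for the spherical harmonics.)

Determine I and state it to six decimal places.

m-sum 0 ✓  L=14 even ✓  4≤6≤8 ✓
Π(2lᵢ+1) = 5×13×13 = 845
triangle coeff Δ(2,6,6) = 1/90090
Σ_t [0,2]: t=0:+1/69120 t=1:−1/14400 t=2:+1/69120 = -7/172800
(3j)²=14/715 [(2 6 6; 0 0 0)], sign=-1
Σ_t [0,0]: t=0:+1/1451520 = 1/1451520
(3j)²=1/91 [(2 6 6; 2 -5 3)], sign=-1
⇒ 4πI² = 2/11
I = (+1)√(2/11/(4π)) = 0.12028562

0.120286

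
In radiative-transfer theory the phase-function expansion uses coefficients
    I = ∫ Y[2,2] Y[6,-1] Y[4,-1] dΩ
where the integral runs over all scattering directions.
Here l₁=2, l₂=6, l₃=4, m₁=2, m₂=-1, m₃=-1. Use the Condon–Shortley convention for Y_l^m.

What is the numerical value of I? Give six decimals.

-0.094091

Checks pass: Σm=0; 12 even; l₃=4∈[4,8].
(2·2+1)(2·6+1)(2·4+1) = 585
Δ: 4! 0! 8! / 13! → 1/6435
sum: t=2:+1/2304 = 1/2304
3j²(2 6 4; 0 0 0) = Δ·Π!·Σ² = 5/143  (sign +1)
sum: t=0:+1/17280 = 1/17280
3j²(2 6 4; 2 -1 -1) = Δ·Π!·Σ² = 7/1287  (sign -1)
combine: 4πI² = 585·5/143·7/1287 = 175/1573
take √, sign -1: I = -0.09409136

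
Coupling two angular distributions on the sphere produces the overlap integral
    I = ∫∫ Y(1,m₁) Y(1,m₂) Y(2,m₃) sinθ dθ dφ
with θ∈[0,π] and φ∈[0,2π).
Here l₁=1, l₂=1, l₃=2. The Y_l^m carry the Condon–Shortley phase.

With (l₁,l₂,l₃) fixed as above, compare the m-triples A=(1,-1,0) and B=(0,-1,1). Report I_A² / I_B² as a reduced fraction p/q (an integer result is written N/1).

Shared (l₁,l₂,l₃)=(1,1,2): N and (l;000)² cancel in I_A²/I_B².
A: Δ = 0!·2!·2!/5! = 1/30; Racah Σ t=0..0: t=0:+1/4 = 1/4; ⇒ 3j(1 1 2; 1 -1 0)² = 1/30, sgn +1
B: Δ = 0!·2!·2!/5! = 1/30; Racah Σ t=0..0: t=0:+1/2 = 1/2; ⇒ 3j(1 1 2; 0 -1 1)² = 1/10, sgn -1
I_A²/I_B² = (1/30)/(1/10) = 1/3

1/3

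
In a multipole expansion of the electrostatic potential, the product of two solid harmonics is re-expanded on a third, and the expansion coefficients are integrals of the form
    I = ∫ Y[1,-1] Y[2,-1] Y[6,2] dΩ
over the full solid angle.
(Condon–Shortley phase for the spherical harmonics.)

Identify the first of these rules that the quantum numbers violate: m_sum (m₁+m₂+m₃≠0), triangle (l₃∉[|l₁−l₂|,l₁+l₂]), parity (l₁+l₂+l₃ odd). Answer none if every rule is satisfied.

triangle

Σmᵢ = 0  ✓
l₃∈[|l₁−l₂|,l₁+l₂]=[1,3], have l₃=6  ✗
Σlᵢ = 9 ⇒ odd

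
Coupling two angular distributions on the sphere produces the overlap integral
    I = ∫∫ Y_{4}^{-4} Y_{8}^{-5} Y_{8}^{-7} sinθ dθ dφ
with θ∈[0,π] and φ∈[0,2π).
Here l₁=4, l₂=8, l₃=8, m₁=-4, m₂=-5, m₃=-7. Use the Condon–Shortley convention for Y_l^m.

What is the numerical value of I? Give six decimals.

-4 − 5 − 7 = -16 ≠ 0: azimuthal integral kills it; I = 0

0.000000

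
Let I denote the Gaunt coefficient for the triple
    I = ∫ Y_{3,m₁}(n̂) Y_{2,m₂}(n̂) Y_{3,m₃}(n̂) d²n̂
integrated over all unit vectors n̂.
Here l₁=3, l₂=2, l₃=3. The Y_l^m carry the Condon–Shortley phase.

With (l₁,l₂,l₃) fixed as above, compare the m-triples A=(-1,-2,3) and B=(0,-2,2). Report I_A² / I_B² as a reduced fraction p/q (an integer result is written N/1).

Same 3,2,3: normalisation and zero-m 3j drop out of the ratio.
A: Δ: 2! 4! 2! / 9! → 1/3780; sum: t=0:+1/96 = 1/96; 3j²(3 2 3; -1 -2 3) = Δ·Π!·Σ² = 1/42  (sign +1)
B: Δ: 2! 4! 2! / 9! → 1/3780; sum: t=0:+1/24 = 1/24; 3j²(3 2 3; 0 -2 2) = Δ·Π!·Σ² = 1/21  (sign -1)
I_A²/I_B² = (1/42)/(1/21) = 1/2

1/2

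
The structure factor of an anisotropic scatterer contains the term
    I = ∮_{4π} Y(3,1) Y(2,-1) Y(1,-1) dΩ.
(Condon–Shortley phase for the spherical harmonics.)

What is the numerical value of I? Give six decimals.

Σmᵢ = -1 ≠ 0, so the φ-integral vanishes; I = 0

0.000000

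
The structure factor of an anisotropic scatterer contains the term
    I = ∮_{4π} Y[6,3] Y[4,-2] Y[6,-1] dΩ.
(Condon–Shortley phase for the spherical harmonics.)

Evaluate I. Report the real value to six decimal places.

0.036205

Rules hold: Σm=0, L=16 even, 2≤6≤10.
N = 13·9·13 = 1521
Δ = 4!·8!·4!/17! = 1/15315300
Racah Σ t=0..4: t=0:+1/829440 t=1:−1/25920 t=2:+1/9216 t=3:−1/25920 t=4:+1/829440 = 7/207360
⇒ 3j(6 4 6; 0 0 0)² = 28/2431, sgn +1
Racah Σ t=0..2: t=0:+1/69120 t=1:−1/51840 t=2:+1/483840 = -1/362880
⇒ 3j(6 4 6; 3 -2 -1)² = 16/17017, sgn +1
4πI² = N·(3j₀)²·(3jₘ)² = 576/34969
I = +1·√(0.0164717/4π) = 0.03620468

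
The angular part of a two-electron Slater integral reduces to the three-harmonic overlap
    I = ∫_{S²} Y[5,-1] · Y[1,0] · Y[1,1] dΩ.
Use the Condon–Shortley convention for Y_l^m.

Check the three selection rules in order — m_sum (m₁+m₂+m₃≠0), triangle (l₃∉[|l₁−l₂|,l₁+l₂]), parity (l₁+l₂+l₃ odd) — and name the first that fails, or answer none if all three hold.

Σmᵢ = 0  ✓
l₃∈[|l₁−l₂|,l₁+l₂]=[4,6], have l₃=1  ✗
Σlᵢ = 7 ⇒ odd

triangle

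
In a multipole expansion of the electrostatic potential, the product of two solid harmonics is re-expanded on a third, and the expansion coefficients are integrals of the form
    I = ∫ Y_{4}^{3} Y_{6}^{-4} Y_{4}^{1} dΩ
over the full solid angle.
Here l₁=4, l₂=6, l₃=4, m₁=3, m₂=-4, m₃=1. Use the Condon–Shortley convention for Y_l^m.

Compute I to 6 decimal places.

-0.030176

Rules hold: Σm=0, L=14 even, 2≤4≤10.
N = 9·13·9 = 1053
Δ = 6!·2!·6!/15! = 1/1261260
Racah Σ t=2..4: t=2:+1/4608 t=3:−1/1296 t=4:+1/4608 = -7/20736
⇒ 3j(4 6 4; 0 0 0)² = 20/1287, sgn -1
Racah Σ t=0..1: t=0:+1/34560 t=1:−1/28800 = -1/172800
⇒ 3j(4 6 4; 3 -4 1)² = 1/1430, sgn +1
4πI² = N·(3j₀)²·(3jₘ)² = 18/1573
I = -1·√(0.0114431/4π) = -0.03017637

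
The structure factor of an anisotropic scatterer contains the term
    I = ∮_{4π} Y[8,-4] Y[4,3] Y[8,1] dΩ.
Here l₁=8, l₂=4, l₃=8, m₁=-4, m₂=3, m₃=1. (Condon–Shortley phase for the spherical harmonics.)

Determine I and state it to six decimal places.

m-sum 0 ✓  L=20 even ✓  4≤8≤12 ✓
Π(2lᵢ+1) = 17×9×17 = 2601
triangle coeff Δ(8,4,8) = 1/185175900
Σ_t [0,4]: t=0:+1/557383680 t=1:−1/21772800 t=2:+1/8294400 t=3:−1/21772800 t=4:+1/557383680 = 1/30965760
(3j)²=36/4199 [(8 4 8; 0 0 0)], sign=+1
Σ_t [3,4]: t=3:−1/313528320 t=4:+1/139345920 = 1/250822656
(3j)²=1375/151164 [(8 4 8; -4 3 1)], sign=-1
⇒ 4πI² = 12375/61009
I = (-1)√(12375/61009/(4π)) = -0.12704884

-0.127049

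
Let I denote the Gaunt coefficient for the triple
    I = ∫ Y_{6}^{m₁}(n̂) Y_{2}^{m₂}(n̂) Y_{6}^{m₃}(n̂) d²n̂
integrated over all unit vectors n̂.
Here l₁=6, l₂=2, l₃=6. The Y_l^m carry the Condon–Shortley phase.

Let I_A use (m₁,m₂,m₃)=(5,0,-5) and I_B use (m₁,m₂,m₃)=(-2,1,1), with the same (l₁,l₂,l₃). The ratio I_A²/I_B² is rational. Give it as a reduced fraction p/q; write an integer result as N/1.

Shared (l₁,l₂,l₃)=(6,2,6): N and (l;000)² cancel in I_A²/I_B².
A: Δ = 2!·10!·2!/15! = 1/90090; Racah Σ t=0..1: t=0:+1/1451520 t=1:−1/3628800 = 1/2419200; ⇒ 3j(6 2 6; 5 0 -5)² = 11/910, sgn -1
B: Δ = 2!·10!·2!/15! = 1/90090; Racah Σ t=1..2: t=1:−1/60480 t=2:+1/34560 = 1/80640; ⇒ 3j(6 2 6; -2 1 1)² = 6/1001, sgn -1
I_A²/I_B² = (11/910)/(6/1001) = 121/60

121/60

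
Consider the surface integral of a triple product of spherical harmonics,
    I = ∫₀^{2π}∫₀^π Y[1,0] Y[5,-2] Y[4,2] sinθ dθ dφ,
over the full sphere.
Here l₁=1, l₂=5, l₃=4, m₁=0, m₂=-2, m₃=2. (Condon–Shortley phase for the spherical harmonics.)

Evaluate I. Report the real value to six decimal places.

Rules hold: Σm=0, L=10 even, 4≤4≤6.
N = 3·11·9 = 297
Δ = 2!·0!·8!/11! = 1/495
Racah Σ t=1..1: t=1:−1/576 = -1/576
⇒ 3j(1 5 4; 0 0 0)² = 5/99, sgn -1
Racah Σ t=1..1: t=1:−1/1440 = -1/1440
⇒ 3j(1 5 4; 0 -2 2)² = 7/165, sgn -1
4πI² = N·(3j₀)²·(3jₘ)² = 7/11
I = +1·√(0.636364/4π) = 0.22503380

0.225034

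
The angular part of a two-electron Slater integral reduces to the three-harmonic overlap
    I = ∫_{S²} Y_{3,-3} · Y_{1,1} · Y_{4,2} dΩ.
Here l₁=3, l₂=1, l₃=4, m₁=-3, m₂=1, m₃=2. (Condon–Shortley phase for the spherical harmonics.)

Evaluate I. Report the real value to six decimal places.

m-sum 0 ✓  L=8 even ✓  2≤4≤4 ✓
Π(2lᵢ+1) = 7×3×9 = 189
triangle coeff Δ(3,1,4) = 1/252
Σ_t [0,0]: t=0:+1/36 = 1/36
(3j)²=4/63 [(3 1 4; 0 0 0)], sign=+1
Σ_t [0,0]: t=0:+1/1440 = 1/1440
(3j)²=1/252 [(3 1 4; -3 1 2)], sign=+1
⇒ 4πI² = 1/21
I = (+1)√(1/21/(4π)) = 0.06155813

0.061558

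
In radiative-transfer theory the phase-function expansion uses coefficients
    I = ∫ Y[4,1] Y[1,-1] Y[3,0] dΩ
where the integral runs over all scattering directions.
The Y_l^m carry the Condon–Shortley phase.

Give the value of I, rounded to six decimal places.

-0.194664

m-sum 0 ✓  L=8 even ✓  3≤3≤5 ✓
Π(2lᵢ+1) = 9×3×7 = 189
triangle coeff Δ(4,1,3) = 1/252
Σ_t [1,1]: t=1:−1/36 = -1/36
(3j)²=4/63 [(4 1 3; 0 0 0)], sign=+1
Σ_t [0,0]: t=0:+1/72 = 1/72
(3j)²=5/126 [(4 1 3; 1 -1 0)], sign=-1
⇒ 4πI² = 10/21
I = (-1)√(10/21/(4π)) = -0.19466390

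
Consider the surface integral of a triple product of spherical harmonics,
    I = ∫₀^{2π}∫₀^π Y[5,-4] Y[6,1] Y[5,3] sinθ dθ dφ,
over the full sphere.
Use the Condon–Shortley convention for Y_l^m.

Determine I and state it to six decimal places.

-0.154663

Rules hold: Σm=0, L=16 even, 1≤5≤11.
N = 11·13·11 = 1573
Δ = 6!·4!·6!/17! = 1/28588560
Racah Σ t=1..5: t=1:−1/345600 t=2:+1/13824 t=3:−1/5184 t=4:+1/13824 t=5:−1/345600 = -7/129600
⇒ 3j(5 6 5; 0 0 0)² = 80/7293, sgn +1
Racah Σ t=5..6: t=5:−1/138240 t=6:+1/518400 = -11/2073600
⇒ 3j(5 6 5; -4 1 3)² = 77/4420, sgn -1
4πI² = N·(3j₀)²·(3jₘ)² = 3388/11271
I = -1·√(0.300594/4π) = -0.15466268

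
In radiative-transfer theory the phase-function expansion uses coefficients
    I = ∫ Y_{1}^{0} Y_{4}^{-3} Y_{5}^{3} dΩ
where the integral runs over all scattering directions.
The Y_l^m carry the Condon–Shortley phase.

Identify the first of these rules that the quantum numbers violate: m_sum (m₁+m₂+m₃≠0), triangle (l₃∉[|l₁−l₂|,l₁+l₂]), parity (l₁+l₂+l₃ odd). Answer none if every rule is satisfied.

none

azimuthal sum: 0 − 3 + 3 = 0  ✓
3 ≤ 5 ≤ 5 (triangle on l)  ✓
L = 1 + 4 + 5 = 10 (even)  ✓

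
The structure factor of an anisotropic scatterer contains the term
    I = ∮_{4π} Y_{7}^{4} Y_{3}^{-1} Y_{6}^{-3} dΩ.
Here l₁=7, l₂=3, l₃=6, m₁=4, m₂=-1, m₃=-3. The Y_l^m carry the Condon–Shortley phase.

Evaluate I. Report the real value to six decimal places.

Checks pass: Σm=0; 16 even; l₃=6∈[4,10].
(2·7+1)(2·3+1)(2·6+1) = 1365
Δ: 4! 10! 2! / 17! → 1/2042040
sum: t=1:−1/207360 t=2:+1/57600 t=3:−1/207360 = 1/129600
3j²(7 3 6; 0 0 0) = Δ·Π!·Σ² = 168/12155  (sign +1)
sum: t=0:+1/1451520 t=1:−1/483840 t=2:+1/2903040 = -1/967680
3j²(7 3 6; 4 -1 -3) = Δ·Π!·Σ² = 81/6188  (sign +1)
combine: 4πI² = 1365·168/12155·81/6188 = 10206/41327
take √, sign +1: I = 0.14018641

0.140186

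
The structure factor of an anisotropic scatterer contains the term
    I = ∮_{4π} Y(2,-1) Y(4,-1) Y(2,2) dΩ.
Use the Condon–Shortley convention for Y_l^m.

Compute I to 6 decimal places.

Checks pass: Σm=0; 8 even; l₃=2∈[2,6].
(2·2+1)(2·4+1)(2·2+1) = 225
Δ: 4! 0! 4! / 9! → 1/630
sum: t=2:+1/16 = 1/16
3j²(2 4 2; 0 0 0) = Δ·Π!·Σ² = 2/35  (sign +1)
sum: t=3:−1/144 = -1/144
3j²(2 4 2; -1 -1 2) = Δ·Π!·Σ² = 1/126  (sign -1)
combine: 4πI² = 225·2/35·1/126 = 5/49
take √, sign -1: I = -0.09011188

-0.090112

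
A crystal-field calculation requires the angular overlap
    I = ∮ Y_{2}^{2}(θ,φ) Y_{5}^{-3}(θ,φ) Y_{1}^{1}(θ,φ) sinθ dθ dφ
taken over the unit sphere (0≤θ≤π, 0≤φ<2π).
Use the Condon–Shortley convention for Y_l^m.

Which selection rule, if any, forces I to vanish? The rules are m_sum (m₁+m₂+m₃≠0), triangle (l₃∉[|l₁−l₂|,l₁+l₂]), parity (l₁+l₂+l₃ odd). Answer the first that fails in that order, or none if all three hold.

triangle

m₁+m₂+m₃ = 2 − 3 + 1 = 0  ✓
triangle: |2−5|=3 ≤ l₃=1 ≤ 2+5=7  ✗
parity: l₁+l₂+l₃ = 8 is even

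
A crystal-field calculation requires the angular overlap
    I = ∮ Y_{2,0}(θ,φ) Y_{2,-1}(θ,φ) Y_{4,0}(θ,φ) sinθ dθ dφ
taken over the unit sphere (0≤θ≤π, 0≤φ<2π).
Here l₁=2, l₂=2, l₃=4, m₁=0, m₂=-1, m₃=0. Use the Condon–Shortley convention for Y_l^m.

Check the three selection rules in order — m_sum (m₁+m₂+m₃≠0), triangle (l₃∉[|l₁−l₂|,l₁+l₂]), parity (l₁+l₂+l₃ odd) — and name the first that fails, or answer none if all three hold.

m_sum

m₁+m₂+m₃ = 0 − 1 + 0 = -1  ✗
triangle: |2−2|=0 ≤ l₃=4 ≤ 2+2=4
parity: l₁+l₂+l₃ = 8 is even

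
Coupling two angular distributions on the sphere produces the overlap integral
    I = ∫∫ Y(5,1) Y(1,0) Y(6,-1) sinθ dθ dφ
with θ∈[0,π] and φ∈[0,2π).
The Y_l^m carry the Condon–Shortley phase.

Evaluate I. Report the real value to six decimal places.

Checks pass: Σm=0; 12 even; l₃=6∈[4,6].
(2·5+1)(2·1+1)(2·6+1) = 429
Δ: 0! 10! 2! / 13! → 1/858
sum: t=0:+1/14400 = 1/14400
3j²(5 1 6; 0 0 0) = Δ·Π!·Σ² = 6/143  (sign +1)
sum: t=0:+1/17280 = 1/17280
3j²(5 1 6; 1 0 -1) = Δ·Π!·Σ² = 35/858  (sign -1)
combine: 4πI² = 429·6/143·35/858 = 105/143
take √, sign -1: I = -0.24172507

-0.241725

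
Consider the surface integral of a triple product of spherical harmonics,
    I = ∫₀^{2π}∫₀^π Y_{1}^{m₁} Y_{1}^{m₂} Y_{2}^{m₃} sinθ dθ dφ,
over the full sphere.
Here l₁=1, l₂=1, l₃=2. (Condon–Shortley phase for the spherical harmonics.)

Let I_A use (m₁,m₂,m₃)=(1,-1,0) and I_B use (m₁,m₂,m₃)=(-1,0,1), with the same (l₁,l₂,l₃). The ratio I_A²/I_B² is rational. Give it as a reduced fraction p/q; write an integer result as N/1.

Same 1,1,2: normalisation and zero-m 3j drop out of the ratio.
A: Δ: 0! 2! 2! / 5! → 1/30; sum: t=0:+1/4 = 1/4; 3j²(1 1 2; 1 -1 0) = Δ·Π!·Σ² = 1/30  (sign +1)
B: Δ: 0! 2! 2! / 5! → 1/30; sum: t=0:+1/2 = 1/2; 3j²(1 1 2; -1 0 1) = Δ·Π!·Σ² = 1/10  (sign -1)
I_A²/I_B² = (1/30)/(1/10) = 1/3

1/3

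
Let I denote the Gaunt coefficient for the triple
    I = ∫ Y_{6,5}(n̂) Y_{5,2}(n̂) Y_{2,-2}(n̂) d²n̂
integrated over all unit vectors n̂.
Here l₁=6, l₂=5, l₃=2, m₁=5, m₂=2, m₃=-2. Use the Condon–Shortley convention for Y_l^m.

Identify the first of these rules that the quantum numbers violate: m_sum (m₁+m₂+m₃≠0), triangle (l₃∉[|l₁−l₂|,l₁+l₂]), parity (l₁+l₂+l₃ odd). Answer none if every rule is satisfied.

Σmᵢ = 5  ✗
l₃∈[|l₁−l₂|,l₁+l₂]=[1,11], have l₃=2
Σlᵢ = 13 ⇒ odd

m_sum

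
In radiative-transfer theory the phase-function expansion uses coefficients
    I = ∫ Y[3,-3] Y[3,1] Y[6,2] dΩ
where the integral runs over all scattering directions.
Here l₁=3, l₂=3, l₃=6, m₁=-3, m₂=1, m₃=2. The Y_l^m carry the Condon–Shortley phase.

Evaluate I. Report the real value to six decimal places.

Checks pass: Σm=0; 12 even; l₃=6∈[0,6].
(2·3+1)(2·3+1)(2·6+1) = 637
Δ: 0! 6! 6! / 13! → 1/12012
sum: t=0:+1/1296 = 1/1296
3j²(3 3 6; 0 0 0) = Δ·Π!·Σ² = 100/3003  (sign +1)
sum: t=0:+1/34560 = 1/34560
3j²(3 3 6; -3 1 2) = Δ·Π!·Σ² = 1/429  (sign +1)
combine: 4πI² = 637·100/3003·1/429 = 700/14157
take √, sign +1: I = 0.06272757

0.062728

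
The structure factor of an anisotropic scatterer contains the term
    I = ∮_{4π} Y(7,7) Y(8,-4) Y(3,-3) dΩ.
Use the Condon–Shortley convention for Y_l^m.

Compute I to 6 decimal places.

-0.020973

Checks pass: Σm=0; 18 even; l₃=3∈[1,15].
(2·7+1)(2·8+1)(2·3+1) = 1785
Δ: 12! 2! 4! / 19! → 1/5290740
sum: t=5:−1/7257600 t=6:+1/2073600 t=7:−1/7257600 = 1/4838400
3j²(7 8 3; 0 0 0) = Δ·Π!·Σ² = 252/20995  (sign -1)
sum: t=0:+1/22992076800 = 1/22992076800
3j²(7 8 3; 7 -4 -3) = Δ·Π!·Σ² = 1/3876  (sign +1)
combine: 4πI² = 1785·252/20995·1/3876 = 441/79781
take √, sign -1: I = -0.02097320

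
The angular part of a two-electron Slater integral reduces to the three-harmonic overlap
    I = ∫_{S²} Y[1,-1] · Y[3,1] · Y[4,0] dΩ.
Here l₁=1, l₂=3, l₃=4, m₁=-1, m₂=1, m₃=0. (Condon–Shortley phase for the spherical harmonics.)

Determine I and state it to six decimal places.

0.150786

m-sum 0 ✓  L=8 even ✓  2≤4≤4 ✓
Π(2lᵢ+1) = 3×7×9 = 189
triangle coeff Δ(1,3,4) = 1/252
Σ_t [0,0]: t=0:+1/36 = 1/36
(3j)²=4/63 [(1 3 4; 0 0 0)], sign=+1
Σ_t [0,0]: t=0:+1/96 = 1/96
(3j)²=1/42 [(1 3 4; -1 1 0)], sign=+1
⇒ 4πI² = 2/7
I = (+1)√(2/7/(4π)) = 0.15078601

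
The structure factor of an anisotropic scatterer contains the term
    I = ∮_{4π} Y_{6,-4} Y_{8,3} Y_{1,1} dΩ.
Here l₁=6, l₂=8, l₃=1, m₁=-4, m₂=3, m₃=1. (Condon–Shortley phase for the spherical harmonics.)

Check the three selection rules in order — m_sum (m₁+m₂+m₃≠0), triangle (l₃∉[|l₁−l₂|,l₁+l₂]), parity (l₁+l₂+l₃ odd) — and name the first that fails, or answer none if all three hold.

azimuthal sum: -4 + 3 + 1 = 0  ✓
2 ≤ 1 ≤ 14 (triangle on l)  ✗
L = 6 + 8 + 1 = 15 (odd)

triangle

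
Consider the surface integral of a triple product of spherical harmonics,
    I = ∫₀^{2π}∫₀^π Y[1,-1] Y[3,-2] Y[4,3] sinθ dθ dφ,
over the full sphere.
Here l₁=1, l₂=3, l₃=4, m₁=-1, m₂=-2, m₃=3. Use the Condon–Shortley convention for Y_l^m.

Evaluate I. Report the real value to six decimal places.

-0.282095

Rules hold: Σm=0, L=8 even, 2≤4≤4.
N = 3·7·9 = 189
Δ = 0!·2!·6!/9! = 1/252
Racah Σ t=0..0: t=0:+1/36 = 1/36
⇒ 3j(1 3 4; 0 0 0)² = 4/63, sgn +1
Racah Σ t=0..0: t=0:+1/240 = 1/240
⇒ 3j(1 3 4; -1 -2 3)² = 1/12, sgn -1
4πI² = N·(3j₀)²·(3jₘ)² = 1/1
I = -1·√(1/4π) = -0.28209479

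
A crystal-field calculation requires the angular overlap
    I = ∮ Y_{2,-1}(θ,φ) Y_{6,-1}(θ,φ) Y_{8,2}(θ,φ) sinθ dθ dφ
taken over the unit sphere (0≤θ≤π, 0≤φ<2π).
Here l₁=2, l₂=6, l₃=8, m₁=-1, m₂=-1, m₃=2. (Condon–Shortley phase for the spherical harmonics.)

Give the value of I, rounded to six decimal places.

Checks pass: Σm=0; 16 even; l₃=8∈[4,8].
(2·2+1)(2·6+1)(2·8+1) = 1105
Δ: 0! 4! 12! / 17! → 1/30940
sum: t=0:+1/2073600 = 1/2073600
3j²(2 6 8; 0 0 0) = Δ·Π!·Σ² = 28/1105  (sign +1)
sum: t=0:+1/3628800 = 1/3628800
3j²(2 6 8; -1 -1 2) = Δ·Π!·Σ² = 36/1547  (sign +1)
combine: 4πI² = 1105·28/1105·36/1547 = 144/221
take √, sign +1: I = 0.22770899

0.227709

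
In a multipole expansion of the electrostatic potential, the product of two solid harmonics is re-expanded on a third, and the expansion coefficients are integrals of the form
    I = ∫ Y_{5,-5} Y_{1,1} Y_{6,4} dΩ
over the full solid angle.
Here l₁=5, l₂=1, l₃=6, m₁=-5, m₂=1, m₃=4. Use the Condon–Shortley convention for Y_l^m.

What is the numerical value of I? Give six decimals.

0.040859

Checks pass: Σm=0; 12 even; l₃=6∈[4,6].
(2·5+1)(2·1+1)(2·6+1) = 429
Δ: 0! 10! 2! / 13! → 1/858
sum: t=0:+1/14400 = 1/14400
3j²(5 1 6; 0 0 0) = Δ·Π!·Σ² = 6/143  (sign +1)
sum: t=0:+1/7257600 = 1/7257600
3j²(5 1 6; -5 1 4) = Δ·Π!·Σ² = 1/858  (sign +1)
combine: 4πI² = 429·6/143·1/858 = 3/143
take √, sign +1: I = 0.04085899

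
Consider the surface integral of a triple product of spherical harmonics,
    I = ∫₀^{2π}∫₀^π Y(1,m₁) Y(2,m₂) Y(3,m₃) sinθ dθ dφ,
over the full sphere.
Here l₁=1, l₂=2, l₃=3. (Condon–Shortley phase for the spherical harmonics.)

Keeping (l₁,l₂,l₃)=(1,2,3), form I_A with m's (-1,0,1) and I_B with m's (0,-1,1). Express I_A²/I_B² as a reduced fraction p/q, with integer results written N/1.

Same 1,2,3: normalisation and zero-m 3j drop out of the ratio.
A: Δ: 0! 2! 4! / 7! → 1/105; sum: t=0:+1/8 = 1/8; 3j²(1 2 3; -1 0 1) = Δ·Π!·Σ² = 2/35  (sign +1)
B: Δ: 0! 2! 4! / 7! → 1/105; sum: t=0:+1/6 = 1/6; 3j²(1 2 3; 0 -1 1) = Δ·Π!·Σ² = 8/105  (sign +1)
I_A²/I_B² = (2/35)/(8/105) = 3/4

3/4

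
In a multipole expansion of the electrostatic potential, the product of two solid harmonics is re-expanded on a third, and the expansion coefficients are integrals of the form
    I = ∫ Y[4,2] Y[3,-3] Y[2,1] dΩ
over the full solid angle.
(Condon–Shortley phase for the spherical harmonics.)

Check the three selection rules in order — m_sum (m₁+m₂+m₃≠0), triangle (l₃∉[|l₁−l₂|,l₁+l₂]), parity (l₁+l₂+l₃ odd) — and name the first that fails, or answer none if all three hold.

parity

Σmᵢ = 0  ✓
l₃∈[|l₁−l₂|,l₁+l₂]=[1,7], have l₃=2  ✓
Σlᵢ = 9 ⇒ odd  ✗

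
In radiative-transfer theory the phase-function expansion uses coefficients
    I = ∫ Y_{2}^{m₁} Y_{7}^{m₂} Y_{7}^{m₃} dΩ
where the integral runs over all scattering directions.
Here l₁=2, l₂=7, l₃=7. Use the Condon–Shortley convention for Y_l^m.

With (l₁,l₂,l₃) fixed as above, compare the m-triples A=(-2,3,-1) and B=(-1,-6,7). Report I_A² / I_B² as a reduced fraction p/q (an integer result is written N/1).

l's match ⇒ only the (l;m) 3-j factors differ between A and B.
A: triangle coeff Δ(2,7,7) = 1/185640; Σ_t [2,2]: t=2:+1/3870720 = 1/3870720; (3j)²=135/6188 [(2 7 7; -2 3 -1)], sign=+1
B: triangle coeff Δ(2,7,7) = 1/185640; Σ_t [1,1]: t=1:−1/958003200 = -1/958003200; (3j)²=13/680 [(2 7 7; -1 -6 7)], sign=-1
I_A²/I_B² = (135/6188)/(13/680) = 1350/1183

1350/1183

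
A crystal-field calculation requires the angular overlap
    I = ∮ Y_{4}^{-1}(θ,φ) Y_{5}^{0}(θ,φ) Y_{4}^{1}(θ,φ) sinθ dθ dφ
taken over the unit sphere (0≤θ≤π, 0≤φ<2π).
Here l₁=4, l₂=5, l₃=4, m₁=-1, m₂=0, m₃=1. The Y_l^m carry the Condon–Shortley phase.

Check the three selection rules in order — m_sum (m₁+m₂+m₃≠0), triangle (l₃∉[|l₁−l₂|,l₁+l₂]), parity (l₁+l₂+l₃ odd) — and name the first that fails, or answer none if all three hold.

Σmᵢ = 0  ✓
l₃∈[|l₁−l₂|,l₁+l₂]=[1,9], have l₃=4  ✓
Σlᵢ = 13 ⇒ odd  ✗

parity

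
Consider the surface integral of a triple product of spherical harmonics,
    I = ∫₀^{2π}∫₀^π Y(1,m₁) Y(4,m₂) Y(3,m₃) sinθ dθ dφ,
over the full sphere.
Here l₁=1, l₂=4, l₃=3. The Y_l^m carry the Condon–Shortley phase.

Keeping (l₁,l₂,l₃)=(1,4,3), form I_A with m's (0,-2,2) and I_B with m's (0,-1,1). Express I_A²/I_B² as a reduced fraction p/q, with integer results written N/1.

4/5

Shared (l₁,l₂,l₃)=(1,4,3): N and (l;000)² cancel in I_A²/I_B².
A: Δ = 2!·0!·6!/9! = 1/252; Racah Σ t=1..1: t=1:−1/120 = -1/120; ⇒ 3j(1 4 3; 0 -2 2)² = 1/21, sgn +1
B: Δ = 2!·0!·6!/9! = 1/252; Racah Σ t=1..1: t=1:−1/48 = -1/48; ⇒ 3j(1 4 3; 0 -1 1)² = 5/84, sgn -1
I_A²/I_B² = (1/21)/(5/84) = 4/5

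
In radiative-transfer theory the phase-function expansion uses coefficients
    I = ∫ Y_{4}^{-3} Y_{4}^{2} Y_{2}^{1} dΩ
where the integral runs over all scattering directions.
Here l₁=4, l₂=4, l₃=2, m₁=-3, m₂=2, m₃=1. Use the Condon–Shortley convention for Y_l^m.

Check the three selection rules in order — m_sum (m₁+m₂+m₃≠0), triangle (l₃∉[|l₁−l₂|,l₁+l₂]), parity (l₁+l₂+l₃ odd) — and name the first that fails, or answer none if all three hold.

none

Σmᵢ = 0  ✓
l₃∈[|l₁−l₂|,l₁+l₂]=[0,8], have l₃=2  ✓
Σlᵢ = 10 ⇒ even  ✓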